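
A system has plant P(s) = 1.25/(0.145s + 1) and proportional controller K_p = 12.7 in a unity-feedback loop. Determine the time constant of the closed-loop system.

Closed loop: T(s) = K_p·P/(1+K_p·P) = 15.88/(0.145s + 1 + 15.88), with pole at s = −(1 + 15.88)/0.145 = −116.4.
Closed-loop time constant τ = 1/116.4 = 0.00859 s.

τ = 0.00859 s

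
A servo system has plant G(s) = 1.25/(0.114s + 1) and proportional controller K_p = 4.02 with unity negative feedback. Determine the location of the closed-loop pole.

s = -52.85

Closed loop: T(s) = K_p·G/(1+K_p·G) = 5.025/(0.114s + 1 + 5.025), with pole at s = −(1 + 5.025)/0.114 = −52.85.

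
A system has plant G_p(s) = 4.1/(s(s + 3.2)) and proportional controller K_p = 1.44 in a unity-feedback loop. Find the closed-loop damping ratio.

ζ = 0.658

1 + K_p·G_p(s) = 0 gives s² + 3.2s + 5.904 = 0.
Matching s² + 2ζω_n s + ω_n²: ω_n = √5.904 = 2.43 rad/s and 2ζω_n = 3.2, so ζ = 3.2/(2·2.43) = 0.658.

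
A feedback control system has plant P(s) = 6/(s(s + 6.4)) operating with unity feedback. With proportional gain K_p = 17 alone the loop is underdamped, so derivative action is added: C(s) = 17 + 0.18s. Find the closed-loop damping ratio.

Forward path: (17 + 0.18s)·6/(s(s+6.4)). The closed-loop characteristic equation is s² + (6.4 + 6·0.18)s + 6·17 = 0.
That is s² + 7.48s + 102 = 0, so ω_n = 10.1 rad/s and ζ = 7.48/(2·10.1) = 0.3703.

ζ = 0.37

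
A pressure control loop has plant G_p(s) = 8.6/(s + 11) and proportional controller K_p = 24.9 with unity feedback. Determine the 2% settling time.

T_s ≈ 0.0178 s

Closed-loop transfer function: T(s) = K_p·G_p(s)/(1 + K_p·G_p(s)) = 214.1/(s + 11 + 214.1) = 214.1/(s + 225.1).
Time constant τ = 1/225.1 = 0.004442 s, so the 2% settling time is about 4τ = 0.0178 s.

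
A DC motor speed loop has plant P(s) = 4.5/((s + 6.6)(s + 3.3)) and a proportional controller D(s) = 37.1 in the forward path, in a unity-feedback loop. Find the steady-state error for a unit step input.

0.115

The loop is type 0. Static position error constant K_pos = D(0)·P(0) = 37.1·0.2066 = 7.665.
Steady-state error to a unit step: e_ss = 1/(1+K_pos) = 1/8.665 = 0.115.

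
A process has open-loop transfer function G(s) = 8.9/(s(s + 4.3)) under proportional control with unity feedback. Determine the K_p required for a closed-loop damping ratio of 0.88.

Closed-loop characteristic equation: s² + 4.3s + K_p·8.9 = 0.
So ω_n = √(8.9K_p) and 2ζω_n = 4.3, giving ζ = 4.3/(2√(8.9K_p)).
Setting ζ = 0.88: √(8.9K_p) = 4.3/(2·0.88) = 2.443, so K_p = 5.969/8.9 = 0.671.

K_p = 0.671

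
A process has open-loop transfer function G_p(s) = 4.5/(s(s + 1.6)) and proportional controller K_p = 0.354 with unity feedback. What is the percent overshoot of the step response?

The closed-loop denominator s² + 1.6s + 1.593 gives ω_n = √1.593 = 1.262 and ζ = 1.6/(2ω_n) = 0.6338.
%OS = 100·exp(−πζ/√(1−ζ²)) = 100·exp(−π·0.6338/√0.5982) = 7.62%.

7.62%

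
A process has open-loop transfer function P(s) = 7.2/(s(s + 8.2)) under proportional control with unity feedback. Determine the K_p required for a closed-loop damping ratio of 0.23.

Closed-loop characteristic equation: s² + 8.2s + K_p·7.2 = 0.
So ω_n = √(7.2K_p) and 2ζω_n = 8.2, giving ζ = 8.2/(2√(7.2K_p)).
Setting ζ = 0.23: √(7.2K_p) = 8.2/(2·0.23) = 17.83, so K_p = 317.8/7.2 = 44.1.

K_p = 44.1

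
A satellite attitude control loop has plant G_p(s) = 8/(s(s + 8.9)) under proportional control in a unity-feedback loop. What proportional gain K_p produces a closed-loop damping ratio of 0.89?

Closed-loop characteristic equation: s² + 8.9s + K_p·8 = 0.
So ω_n = √(8K_p) and 2ζω_n = 8.9, giving ζ = 8.9/(2√(8K_p)).
Setting ζ = 0.89: √(8K_p) = 8.9/(2·0.89) = 5, so K_p = 25/8 = 3.12.

K_p = 3.12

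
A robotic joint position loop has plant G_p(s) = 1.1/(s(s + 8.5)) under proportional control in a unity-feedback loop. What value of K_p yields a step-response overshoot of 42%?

From %OS = 100·exp(−πζ/√(1−ζ²)) = 42%, ζ = −ln(0.42)/√(π²+ln²(0.42)) = 0.2662.
Characteristic equation s² + 8.5s + 1.1K_p = 0 gives ζ = 8.5/(2√(1.1K_p)).
Setting ζ = 0.2662: √(1.1K_p) = 8.5/(2·0.2662) = 15.97, so K_p = 254.9/1.1 = 232.

K_p = 232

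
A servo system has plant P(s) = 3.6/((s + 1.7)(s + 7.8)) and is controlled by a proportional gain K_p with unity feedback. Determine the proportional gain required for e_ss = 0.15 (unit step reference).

K_p = 20.9

For a type-0 loop with proportional control, e_ss = 1/(1 + K_p·P(0)).
P(0) = 0.2715. Require 1/(1 + K_p·0.2715) = 0.15, so 1 + 0.2715·K_p = 6.667.
K_p = (6.667 − 1)/0.2715 = 20.9.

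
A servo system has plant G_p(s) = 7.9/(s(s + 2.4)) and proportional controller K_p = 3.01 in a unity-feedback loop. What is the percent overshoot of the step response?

Closed-loop characteristic equation: s² + 2.4s + 23.78 = 0, so ω_n = 4.876 rad/s and ζ = 2.4/(2·4.876) = 0.2461.
%OS = 100·exp(−πζ/√(1−ζ²)) = 100·exp(−π·0.2461/√0.9394) = 45%.

45%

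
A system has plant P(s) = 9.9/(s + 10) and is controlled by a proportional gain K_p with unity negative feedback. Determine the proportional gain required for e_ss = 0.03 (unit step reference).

For a type-0 loop with proportional control, e_ss = 1/(1 + K_p·P(0)).
P(0) = 0.99. Require 1/(1 + K_p·0.99) = 0.03, so 1 + 0.99·K_p = 33.33.
K_p = (33.33 − 1)/0.99 = 32.7.

K_p = 32.7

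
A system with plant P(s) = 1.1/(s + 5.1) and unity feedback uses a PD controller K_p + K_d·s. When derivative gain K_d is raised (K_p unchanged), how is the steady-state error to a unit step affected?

unchanged

At s = 0 the derivative term contributes nothing: C(0) = K_p regardless of K_d, so K_pos = K_p·P(0) and e_ss are unchanged.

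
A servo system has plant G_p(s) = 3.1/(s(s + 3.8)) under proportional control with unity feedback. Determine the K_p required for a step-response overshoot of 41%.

K_p = 15.6

From %OS = 100·exp(−πζ/√(1−ζ²)) = 41%, ζ = −ln(0.41)/√(π²+ln²(0.41)) = 0.273.
Characteristic equation s² + 3.8s + 3.1K_p = 0 gives ζ = 3.8/(2√(3.1K_p)).
Setting ζ = 0.273: √(3.1K_p) = 3.8/(2·0.273) = 6.959, so K_p = 48.43/3.1 = 15.6.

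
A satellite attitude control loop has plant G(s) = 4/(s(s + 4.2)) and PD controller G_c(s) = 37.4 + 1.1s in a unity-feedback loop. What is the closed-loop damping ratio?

Forward path: (37.4 + 1.1s)·4/(s(s+4.2)). The closed-loop characteristic equation is s² + (4.2 + 4·1.1)s + 4·37.4 = 0.
That is s² + 8.6s + 149.6 = 0, so ω_n = 12.23 rad/s and ζ = 8.6/(2·12.23) = 0.3516.

ζ = 0.352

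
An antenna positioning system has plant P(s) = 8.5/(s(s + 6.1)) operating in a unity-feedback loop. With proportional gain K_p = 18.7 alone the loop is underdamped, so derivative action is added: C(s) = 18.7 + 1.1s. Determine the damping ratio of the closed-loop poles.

Forward path: (18.7 + 1.1s)·8.5/(s(s+6.1)). The closed-loop characteristic equation is s² + (6.1 + 8.5·1.1)s + 8.5·18.7 = 0.
That is s² + 15.45s + 158.9 = 0, so ω_n = 12.61 rad/s and ζ = 15.45/(2·12.61) = 0.6127.

ζ = 0.613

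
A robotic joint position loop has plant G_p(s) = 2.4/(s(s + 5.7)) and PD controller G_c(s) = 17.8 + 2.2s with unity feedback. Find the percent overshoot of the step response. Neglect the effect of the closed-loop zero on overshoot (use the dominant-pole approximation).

0.773%

Forward path: (17.8 + 2.2s)·2.4/(s(s+5.7)). The closed-loop characteristic equation is s² + (5.7 + 2.4·2.2)s + 2.4·17.8 = 0.
That is s² + 10.98s + 42.72 = 0, so ω_n = 6.536 rad/s and ζ = 10.98/(2·6.536) = 0.84.
%OS = 100·exp(−πζ/√(1−ζ²)) = 0.773%.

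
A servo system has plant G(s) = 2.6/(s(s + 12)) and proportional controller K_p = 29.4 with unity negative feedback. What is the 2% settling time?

Closed-loop characteristic equation: s² + 12s + 76.44 = 0, so ω_n = 8.743 rad/s and ζ = 12/(2·8.743) = 0.6863.
2% settling time T_s ≈ 4/(ζω_n) = 4/6 = 0.667 s.

T_s ≈ 0.667 s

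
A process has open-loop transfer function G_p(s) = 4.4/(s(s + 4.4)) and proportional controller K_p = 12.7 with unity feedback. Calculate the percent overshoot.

38%

The closed-loop denominator s² + 4.4s + 55.88 gives ω_n = √55.88 = 7.475 and ζ = 4.4/(2ω_n) = 0.2943.
%OS = 100·exp(−πζ/√(1−ζ²)) = 100·exp(−π·0.2943/√0.9134) = 38%.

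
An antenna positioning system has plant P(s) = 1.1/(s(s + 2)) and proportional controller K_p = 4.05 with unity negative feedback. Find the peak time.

The closed-loop denominator s² + 2s + 4.455 gives ω_n = √4.455 = 2.111 and ζ = 2/(2ω_n) = 0.4738.
Damped frequency ω_d = ω_n√(1−ζ²) = 1.859 rad/s, so peak time T_p = π/ω_d = 1.69 s.

T_p = 1.69 s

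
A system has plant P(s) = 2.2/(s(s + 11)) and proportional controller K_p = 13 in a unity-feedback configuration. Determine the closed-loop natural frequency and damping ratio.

ω_n = 5.35 rad/s, ζ = 1.03

1 + K_p·P(s) = 0 gives s² + 11s + 28.6 = 0.
Matching s² + 2ζω_n s + ω_n²: ω_n = √28.6 = 5.348 rad/s and 2ζω_n = 11, so ζ = 11/(2·5.348) = 1.03.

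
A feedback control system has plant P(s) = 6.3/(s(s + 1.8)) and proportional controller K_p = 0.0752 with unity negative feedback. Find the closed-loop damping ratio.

ζ = 1.31

The closed-loop denominator is s(s+1.8) + 0.0752·6.3 = s² + 1.8s + 0.4738.
So ω_n² = 0.4738 ⇒ ω_n = 0.6883 rad/s, and ζ = 1.8/(2ω_n) = 1.31.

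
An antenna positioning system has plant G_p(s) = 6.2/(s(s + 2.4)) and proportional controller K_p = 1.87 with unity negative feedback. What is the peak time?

From 1 + K_pG_p(s) = 0: s² + 2.4s + 11.59 = 0 ⇒ ω_n = 3.405, ζ = 0.3524.
Damped frequency ω_d = ω_n√(1−ζ²) = 3.187 rad/s, so peak time T_p = π/ω_d = 0.986 s.

T_p = 0.986 s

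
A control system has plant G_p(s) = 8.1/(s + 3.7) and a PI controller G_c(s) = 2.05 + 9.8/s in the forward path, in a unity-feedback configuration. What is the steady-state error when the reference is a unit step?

0

The open loop G_c(s)G_p(s) has a pole at the origin (type 1), so the static position error constant is infinite and e_ss = 1/(1+∞) = 0.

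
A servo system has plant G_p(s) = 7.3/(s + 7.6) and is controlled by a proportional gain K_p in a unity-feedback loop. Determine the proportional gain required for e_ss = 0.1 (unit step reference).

For a type-0 loop with proportional control, e_ss = 1/(1 + K_p·G_p(0)).
G_p(0) = 0.9605. Require 1/(1 + K_p·0.9605) = 0.1, so 1 + 0.9605·K_p = 10.
K_p = (10 − 1)/0.9605 = 9.37.

K_p = 9.37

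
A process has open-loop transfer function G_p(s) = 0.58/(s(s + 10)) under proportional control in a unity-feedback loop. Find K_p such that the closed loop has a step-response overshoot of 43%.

From %OS = 100·exp(−πζ/√(1−ζ²)) = 43%, ζ = −ln(0.43)/√(π²+ln²(0.43)) = 0.2594.
Characteristic equation s² + 10s + 0.58K_p = 0 gives ζ = 10/(2√(0.58K_p)).
Setting ζ = 0.2594: √(0.58K_p) = 10/(2·0.2594) = 19.27, so K_p = 371.4/0.58 = 640.

K_p = 640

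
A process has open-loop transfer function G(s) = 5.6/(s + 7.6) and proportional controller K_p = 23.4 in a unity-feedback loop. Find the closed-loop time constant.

τ = 0.00721 s

Closed-loop transfer function: T(s) = K_p·G(s)/(1 + K_p·G(s)) = 131/(s + 7.6 + 131) = 131/(s + 138.6).
Time constant τ = 1/138.6 = 0.00721 s.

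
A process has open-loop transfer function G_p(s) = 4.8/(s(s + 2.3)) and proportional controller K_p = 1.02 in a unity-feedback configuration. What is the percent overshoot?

14.8%

The closed-loop denominator s² + 2.3s + 4.896 gives ω_n = √4.896 = 2.213 and ζ = 2.3/(2ω_n) = 0.5197.
%OS = 100·exp(−πζ/√(1−ζ²)) = 100·exp(−π·0.5197/√0.7299) = 14.8%.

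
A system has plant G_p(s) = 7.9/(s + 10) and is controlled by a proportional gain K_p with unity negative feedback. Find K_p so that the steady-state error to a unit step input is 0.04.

For a type-0 loop with proportional control, e_ss = 1/(1 + K_p·G_p(0)).
G_p(0) = 0.79. Require 1/(1 + K_p·0.79) = 0.04, so 1 + 0.79·K_p = 25.
K_p = (25 − 1)/0.79 = 30.4.

K_p = 30.4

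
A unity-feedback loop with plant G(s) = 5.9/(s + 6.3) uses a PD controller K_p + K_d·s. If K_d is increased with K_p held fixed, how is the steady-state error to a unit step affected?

K_d affects only the transient (the s-coefficient); the DC loop gain, and hence e_ss, depends only on K_p.

unchanged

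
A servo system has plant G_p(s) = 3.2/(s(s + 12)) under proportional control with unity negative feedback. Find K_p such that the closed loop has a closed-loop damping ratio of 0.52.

Closed-loop characteristic equation: s² + 12s + K_p·3.2 = 0.
So ω_n = √(3.2K_p) and 2ζω_n = 12, giving ζ = 12/(2√(3.2K_p)).
Setting ζ = 0.52: √(3.2K_p) = 12/(2·0.52) = 11.54, so K_p = 133.1/3.2 = 41.6.

K_p = 41.6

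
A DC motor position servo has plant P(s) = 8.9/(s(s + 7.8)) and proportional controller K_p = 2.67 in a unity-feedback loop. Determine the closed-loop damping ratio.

With unity feedback the closed-loop characteristic equation is s² + 7.8s + 2.67·8.9 = s² + 7.8s + 23.76 = 0.
So ω_n² = 23.76 ⇒ ω_n = 4.875 rad/s, and ζ = 7.8/(2ω_n) = 0.8.

ζ = 0.8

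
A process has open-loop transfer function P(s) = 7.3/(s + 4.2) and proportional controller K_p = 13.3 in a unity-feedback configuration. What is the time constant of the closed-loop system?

Closed-loop transfer function: T(s) = K_p·P(s)/(1 + K_p·P(s)) = 97.09/(s + 4.2 + 97.09) = 97.09/(s + 101.3).
Time constant τ = 1/101.3 = 0.00987 s.

τ = 0.00987 s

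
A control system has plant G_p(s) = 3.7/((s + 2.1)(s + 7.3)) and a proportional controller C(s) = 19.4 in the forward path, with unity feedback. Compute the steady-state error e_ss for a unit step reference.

The loop is type 0. Static position error constant K_pos = C(0)·G_p(0) = 19.4·0.2414 = 4.682.
Steady-state error to a unit step: e_ss = 1/(1+K_pos) = 1/5.682 = 0.176.

0.176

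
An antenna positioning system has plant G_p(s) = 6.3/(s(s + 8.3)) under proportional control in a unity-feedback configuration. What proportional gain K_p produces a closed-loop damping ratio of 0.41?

Closed-loop characteristic equation: s² + 8.3s + K_p·6.3 = 0.
So ω_n = √(6.3K_p) and 2ζω_n = 8.3, giving ζ = 8.3/(2√(6.3K_p)).
Setting ζ = 0.41: √(6.3K_p) = 8.3/(2·0.41) = 10.12, so K_p = 102.5/6.3 = 16.3.

K_p = 16.3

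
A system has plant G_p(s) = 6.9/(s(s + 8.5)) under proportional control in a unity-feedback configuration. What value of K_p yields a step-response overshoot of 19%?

From %OS = 100·exp(−πζ/√(1−ζ²)) = 19%, ζ = −ln(0.19)/√(π²+ln²(0.19)) = 0.4673.
Characteristic equation s² + 8.5s + 6.9K_p = 0 gives ζ = 8.5/(2√(6.9K_p)).
Setting ζ = 0.4673: √(6.9K_p) = 8.5/(2·0.4673) = 9.094, so K_p = 82.7/6.9 = 12.

K_p = 12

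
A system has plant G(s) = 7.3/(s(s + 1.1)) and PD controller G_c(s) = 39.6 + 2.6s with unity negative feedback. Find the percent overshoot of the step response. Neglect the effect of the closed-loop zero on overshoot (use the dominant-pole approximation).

10%

Forward path: (39.6 + 2.6s)·7.3/(s(s+1.1)). The closed-loop characteristic equation is s² + (1.1 + 7.3·2.6)s + 7.3·39.6 = 0.
That is s² + 20.08s + 289.1 = 0, so ω_n = 17 rad/s and ζ = 20.08/(2·17) = 0.5905.
%OS = 100·exp(−πζ/√(1−ζ²)) = 10%.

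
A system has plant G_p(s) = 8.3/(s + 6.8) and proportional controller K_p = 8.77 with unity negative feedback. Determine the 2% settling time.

T_s ≈ 0.0503 s

Closed-loop transfer function: T(s) = K_p·G_p(s)/(1 + K_p·G_p(s)) = 72.79/(s + 6.8 + 72.79) = 72.79/(s + 79.59).
Time constant τ = 1/79.59 = 0.01256 s, so the 2% settling time is about 4τ = 0.0503 s.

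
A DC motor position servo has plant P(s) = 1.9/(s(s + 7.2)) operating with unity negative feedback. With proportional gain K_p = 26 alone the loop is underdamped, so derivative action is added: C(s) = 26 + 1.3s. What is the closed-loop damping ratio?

ζ = 0.688

Forward path: (26 + 1.3s)·1.9/(s(s+7.2)). The closed-loop characteristic equation is s² + (7.2 + 1.9·1.3)s + 1.9·26 = 0.
That is s² + 9.67s + 49.4 = 0, so ω_n = 7.029 rad/s and ζ = 9.67/(2·7.029) = 0.6879.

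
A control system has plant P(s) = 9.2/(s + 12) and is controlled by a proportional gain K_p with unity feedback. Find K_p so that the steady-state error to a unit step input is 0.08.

K_p = 15

For a type-0 loop with proportional control, e_ss = 1/(1 + K_p·P(0)).
P(0) = 0.7667. Require 1/(1 + K_p·0.7667) = 0.08, so 1 + 0.7667·K_p = 12.5.
K_p = (12.5 − 1)/0.7667 = 15.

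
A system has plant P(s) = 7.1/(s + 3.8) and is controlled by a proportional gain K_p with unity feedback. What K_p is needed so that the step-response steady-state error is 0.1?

K_p = 4.82

For a type-0 loop with proportional control, e_ss = 1/(1 + K_p·P(0)).
P(0) = 1.868. Require 1/(1 + K_p·1.868) = 0.1, so 1 + 1.868·K_p = 10.
K_p = (10 − 1)/1.868 = 4.82.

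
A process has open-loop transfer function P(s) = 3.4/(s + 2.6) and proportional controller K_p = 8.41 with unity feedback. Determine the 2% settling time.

T_s ≈ 0.128 s

Closed-loop transfer function: T(s) = K_p·P(s)/(1 + K_p·P(s)) = 28.59/(s + 2.6 + 28.59) = 28.59/(s + 31.19).
Time constant τ = 1/31.19 = 0.03206 s, so the 2% settling time is about 4τ = 0.128 s.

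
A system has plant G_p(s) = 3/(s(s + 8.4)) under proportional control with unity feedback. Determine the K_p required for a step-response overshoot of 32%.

K_p = 50.6

From %OS = 100·exp(−πζ/√(1−ζ²)) = 32%, ζ = −ln(0.32)/√(π²+ln²(0.32)) = 0.341.
Characteristic equation s² + 8.4s + 3K_p = 0 gives ζ = 8.4/(2√(3K_p)).
Setting ζ = 0.341: √(3K_p) = 8.4/(2·0.341) = 12.32, so K_p = 151.7/3 = 50.6.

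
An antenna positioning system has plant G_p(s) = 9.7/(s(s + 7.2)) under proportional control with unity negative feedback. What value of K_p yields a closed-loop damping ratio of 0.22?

Closed-loop characteristic equation: s² + 7.2s + K_p·9.7 = 0.
So ω_n = √(9.7K_p) and 2ζω_n = 7.2, giving ζ = 7.2/(2√(9.7K_p)).
Setting ζ = 0.22: √(9.7K_p) = 7.2/(2·0.22) = 16.36, so K_p = 267.8/9.7 = 27.6.

K_p = 27.6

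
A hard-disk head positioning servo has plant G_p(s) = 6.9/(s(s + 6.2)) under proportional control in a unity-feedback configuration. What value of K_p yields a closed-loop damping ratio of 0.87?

Closed-loop characteristic equation: s² + 6.2s + K_p·6.9 = 0.
So ω_n = √(6.9K_p) and 2ζω_n = 6.2, giving ζ = 6.2/(2√(6.9K_p)).
Setting ζ = 0.87: √(6.9K_p) = 6.2/(2·0.87) = 3.563, so K_p = 12.7/6.9 = 1.84.

K_p = 1.84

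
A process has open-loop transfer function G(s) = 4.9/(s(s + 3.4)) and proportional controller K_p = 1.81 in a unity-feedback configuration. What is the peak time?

T_p = 1.28 s

Closed-loop characteristic equation: s² + 3.4s + 8.869 = 0, so ω_n = 2.978 rad/s and ζ = 3.4/(2·2.978) = 0.5708.
Damped frequency ω_d = ω_n√(1−ζ²) = 2.445 rad/s, so peak time T_p = π/ω_d = 1.28 s.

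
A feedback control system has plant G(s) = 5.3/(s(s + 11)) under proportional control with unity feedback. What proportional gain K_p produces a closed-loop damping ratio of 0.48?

Closed-loop characteristic equation: s² + 11s + K_p·5.3 = 0.
So ω_n = √(5.3K_p) and 2ζω_n = 11, giving ζ = 11/(2√(5.3K_p)).
Setting ζ = 0.48: √(5.3K_p) = 11/(2·0.48) = 11.46, so K_p = 131.3/5.3 = 24.8.

K_p = 24.8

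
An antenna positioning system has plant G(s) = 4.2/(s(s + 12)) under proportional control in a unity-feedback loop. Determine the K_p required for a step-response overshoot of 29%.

From %OS = 100·exp(−πζ/√(1−ζ²)) = 29%, ζ = −ln(0.29)/√(π²+ln²(0.29)) = 0.3666.
Characteristic equation s² + 12s + 4.2K_p = 0 gives ζ = 12/(2√(4.2K_p)).
Setting ζ = 0.3666: √(4.2K_p) = 12/(2·0.3666) = 16.37, so K_p = 267.9/4.2 = 63.8.

K_p = 63.8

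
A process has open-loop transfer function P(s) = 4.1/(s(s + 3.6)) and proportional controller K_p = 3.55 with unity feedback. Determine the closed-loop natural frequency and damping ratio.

ω_n = 3.82 rad/s, ζ = 0.472

1 + K_p·P(s) = 0 gives s² + 3.6s + 14.55 = 0.
So ω_n² = 14.55 ⇒ ω_n = 3.815 rad/s, and ζ = 3.6/(2ω_n) = 0.472.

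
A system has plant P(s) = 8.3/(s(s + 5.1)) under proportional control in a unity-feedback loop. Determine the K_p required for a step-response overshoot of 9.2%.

From %OS = 100·exp(−πζ/√(1−ζ²)) = 9.2%, ζ = −ln(0.092)/√(π²+ln²(0.092)) = 0.6048.
Characteristic equation s² + 5.1s + 8.3K_p = 0 gives ζ = 5.1/(2√(8.3K_p)).
Setting ζ = 0.6048: √(8.3K_p) = 5.1/(2·0.6048) = 4.216, so K_p = 17.78/8.3 = 2.14.

K_p = 2.14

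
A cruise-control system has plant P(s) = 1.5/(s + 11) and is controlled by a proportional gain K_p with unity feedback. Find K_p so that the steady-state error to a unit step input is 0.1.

The loop is type 0, so e_ss(step) = 1/(1 + K_pos) with K_pos = K_p·P(0).
P(0) = 0.1364. Require 1/(1 + K_p·0.1364) = 0.1, so 1 + 0.1364·K_p = 10.
K_p = (10 − 1)/0.1364 = 66.

K_p = 66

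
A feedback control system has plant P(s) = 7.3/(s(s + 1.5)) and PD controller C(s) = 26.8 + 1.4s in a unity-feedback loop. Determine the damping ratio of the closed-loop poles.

Forward path: (26.8 + 1.4s)·7.3/(s(s+1.5)). The closed-loop characteristic equation is s² + (1.5 + 7.3·1.4)s + 7.3·26.8 = 0.
That is s² + 11.72s + 195.6 = 0, so ω_n = 13.99 rad/s and ζ = 11.72/(2·13.99) = 0.419.

ζ = 0.419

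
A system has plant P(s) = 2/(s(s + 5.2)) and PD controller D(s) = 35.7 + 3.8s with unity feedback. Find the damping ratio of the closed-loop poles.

Forward path: (35.7 + 3.8s)·2/(s(s+5.2)). The closed-loop characteristic equation is s² + (5.2 + 2·3.8)s + 2·35.7 = 0.
That is s² + 12.8s + 71.4 = 0, so ω_n = 8.45 rad/s and ζ = 12.8/(2·8.45) = 0.7574.

ζ = 0.757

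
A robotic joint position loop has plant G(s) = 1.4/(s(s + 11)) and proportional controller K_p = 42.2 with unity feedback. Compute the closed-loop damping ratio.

ζ = 0.716

With unity feedback the closed-loop characteristic equation is s² + 11s + 42.2·1.4 = s² + 11s + 59.08 = 0.
So ω_n² = 59.08 ⇒ ω_n = 7.686 rad/s, and ζ = 11/(2ω_n) = 0.716.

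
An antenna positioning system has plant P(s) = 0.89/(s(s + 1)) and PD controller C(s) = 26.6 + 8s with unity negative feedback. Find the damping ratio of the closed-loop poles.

ζ = 0.834

Forward path: (26.6 + 8s)·0.89/(s(s+1)). The closed-loop characteristic equation is s² + (1 + 0.89·8)s + 0.89·26.6 = 0.
That is s² + 8.12s + 23.67 = 0, so ω_n = 4.866 rad/s and ζ = 8.12/(2·4.866) = 0.8344.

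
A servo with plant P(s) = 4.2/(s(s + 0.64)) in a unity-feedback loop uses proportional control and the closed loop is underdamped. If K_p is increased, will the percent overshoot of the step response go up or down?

Characteristic equation s² + 0.64s + K_p·4.2 = 0: raising K_p raises ω_n while 2ζω_n = 0.64 is fixed, so ζ falls and overshoot grows.

increase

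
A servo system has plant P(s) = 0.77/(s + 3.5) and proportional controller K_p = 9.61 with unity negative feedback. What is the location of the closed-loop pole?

s = -10.9

Closed-loop transfer function: T(s) = K_p·P(s)/(1 + K_p·P(s)) = 7.4/(s + 3.5 + 7.4) = 7.4/(s + 10.9).
The closed-loop pole is at s = −10.9.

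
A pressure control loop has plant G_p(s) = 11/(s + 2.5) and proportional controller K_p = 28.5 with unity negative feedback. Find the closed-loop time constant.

Closed-loop transfer function: T(s) = K_p·G_p(s)/(1 + K_p·G_p(s)) = 313.5/(s + 2.5 + 313.5) = 313.5/(s + 316).
Time constant τ = 1/316 = 0.00316 s.

τ = 0.00316 s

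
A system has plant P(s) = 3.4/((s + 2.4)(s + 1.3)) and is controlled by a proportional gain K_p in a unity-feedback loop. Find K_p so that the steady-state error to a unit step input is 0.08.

For a type-0 loop with proportional control, e_ss = 1/(1 + K_p·P(0)).
P(0) = 1.09. Require 1/(1 + K_p·1.09) = 0.08, so 1 + 1.09·K_p = 12.5.
K_p = (12.5 − 1)/1.09 = 10.6.

K_p = 10.6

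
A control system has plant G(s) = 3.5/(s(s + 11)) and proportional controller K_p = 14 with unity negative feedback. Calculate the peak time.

T_p = 0.726 s

From 1 + K_pG(s) = 0: s² + 11s + 49 = 0 ⇒ ω_n = 7, ζ = 0.7857.
Damped frequency ω_d = ω_n√(1−ζ²) = 4.33 rad/s, so peak time T_p = π/ω_d = 0.726 s.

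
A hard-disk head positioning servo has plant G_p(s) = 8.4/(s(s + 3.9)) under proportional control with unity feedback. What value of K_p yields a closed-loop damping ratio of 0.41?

Closed-loop characteristic equation: s² + 3.9s + K_p·8.4 = 0.
So ω_n = √(8.4K_p) and 2ζω_n = 3.9, giving ζ = 3.9/(2√(8.4K_p)).
Setting ζ = 0.41: √(8.4K_p) = 3.9/(2·0.41) = 4.756, so K_p = 22.62/8.4 = 2.69.

K_p = 2.69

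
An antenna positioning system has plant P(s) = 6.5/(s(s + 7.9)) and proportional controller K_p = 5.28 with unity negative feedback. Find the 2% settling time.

T_s ≈ 1.01 s

Closed-loop characteristic equation: s² + 7.9s + 34.32 = 0, so ω_n = 5.858 rad/s and ζ = 7.9/(2·5.858) = 0.6743.
2% settling time T_s ≈ 4/(ζω_n) = 4/3.95 = 1.01 s.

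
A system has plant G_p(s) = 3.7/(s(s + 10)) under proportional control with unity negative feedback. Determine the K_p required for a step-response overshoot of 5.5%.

From %OS = 100·exp(−πζ/√(1−ζ²)) = 5.5%, ζ = −ln(0.055)/√(π²+ln²(0.055)) = 0.6783.
Characteristic equation s² + 10s + 3.7K_p = 0 gives ζ = 10/(2√(3.7K_p)).
Setting ζ = 0.6783: √(3.7K_p) = 10/(2·0.6783) = 7.371, so K_p = 54.33/3.7 = 14.7.

K_p = 14.7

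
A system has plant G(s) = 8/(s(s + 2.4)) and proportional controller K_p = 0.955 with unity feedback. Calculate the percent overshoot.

22%

The closed-loop denominator s² + 2.4s + 7.64 gives ω_n = √7.64 = 2.764 and ζ = 2.4/(2ω_n) = 0.4341.
%OS = 100·exp(−πζ/√(1−ζ²)) = 100·exp(−π·0.4341/√0.8115) = 22%.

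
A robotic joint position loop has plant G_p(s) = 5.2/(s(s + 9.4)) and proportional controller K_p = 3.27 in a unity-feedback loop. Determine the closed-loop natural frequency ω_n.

The closed-loop denominator is s(s+9.4) + 3.27·5.2 = s² + 9.4s + 17.
So ω_n² = 17 ⇒ ω_n = 4.124 rad/s, and ζ = 9.4/(2ω_n) = 1.14.

ω_n = 4.12 rad/s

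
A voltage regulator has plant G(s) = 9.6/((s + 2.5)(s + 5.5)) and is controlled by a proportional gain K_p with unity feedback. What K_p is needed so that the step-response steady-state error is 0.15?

K_p = 8.12

The loop is type 0, so e_ss(step) = 1/(1 + K_pos) with K_pos = K_p·G(0).
G(0) = 0.6982. Require 1/(1 + K_p·0.6982) = 0.15, so 1 + 0.6982·K_p = 6.667.
K_p = (6.667 − 1)/0.6982 = 8.12.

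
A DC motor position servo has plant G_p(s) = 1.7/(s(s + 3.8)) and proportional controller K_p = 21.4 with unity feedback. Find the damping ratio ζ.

The closed-loop denominator is s(s+3.8) + 21.4·1.7 = s² + 3.8s + 36.38.
So ω_n² = 36.38 ⇒ ω_n = 6.032 rad/s, and ζ = 3.8/(2ω_n) = 0.315.

ζ = 0.315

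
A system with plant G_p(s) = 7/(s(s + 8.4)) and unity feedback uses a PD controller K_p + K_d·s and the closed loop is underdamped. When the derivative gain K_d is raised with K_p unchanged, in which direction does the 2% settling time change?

decrease

Characteristic equation s² + (8.4 + 7K_d)s + 7K_p = 0: raising K_d increases ζω_n = (8.4+7K_d)/2 while the loop stays underdamped, so T_s ≈ 4/(ζω_n) decreases.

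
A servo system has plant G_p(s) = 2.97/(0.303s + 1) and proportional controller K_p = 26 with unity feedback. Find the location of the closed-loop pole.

Closed loop: T(s) = K_p·G_p/(1+K_p·G_p) = 77.22/(0.303s + 1 + 77.22), with pole at s = −(1 + 77.22)/0.303 = −258.2.

s = -258.2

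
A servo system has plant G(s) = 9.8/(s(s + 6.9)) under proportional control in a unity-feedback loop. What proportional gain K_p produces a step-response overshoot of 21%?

K_p = 6.14

From %OS = 100·exp(−πζ/√(1−ζ²)) = 21%, ζ = −ln(0.21)/√(π²+ln²(0.21)) = 0.4449.
Characteristic equation s² + 6.9s + 9.8K_p = 0 gives ζ = 6.9/(2√(9.8K_p)).
Setting ζ = 0.4449: √(9.8K_p) = 6.9/(2·0.4449) = 7.755, so K_p = 60.13/9.8 = 6.14.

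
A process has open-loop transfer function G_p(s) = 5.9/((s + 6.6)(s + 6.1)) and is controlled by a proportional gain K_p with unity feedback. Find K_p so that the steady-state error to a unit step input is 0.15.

For a type-0 loop with proportional control, e_ss = 1/(1 + K_p·G_p(0)).
G_p(0) = 0.1465. Require 1/(1 + K_p·0.1465) = 0.15, so 1 + 0.1465·K_p = 6.667.
K_p = (6.667 − 1)/0.1465 = 38.7.

K_p = 38.7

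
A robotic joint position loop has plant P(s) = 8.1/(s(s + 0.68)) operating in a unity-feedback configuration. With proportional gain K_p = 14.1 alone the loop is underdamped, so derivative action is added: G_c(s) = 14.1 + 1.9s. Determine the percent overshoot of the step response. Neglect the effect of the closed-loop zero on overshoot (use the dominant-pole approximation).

2.78%

Forward path: (14.1 + 1.9s)·8.1/(s(s+0.68)). The closed-loop characteristic equation is s² + (0.68 + 8.1·1.9)s + 8.1·14.1 = 0.
That is s² + 16.07s + 114.2 = 0, so ω_n = 10.69 rad/s and ζ = 16.07/(2·10.69) = 0.7519.
%OS = 100·exp(−πζ/√(1−ζ²)) = 2.78%.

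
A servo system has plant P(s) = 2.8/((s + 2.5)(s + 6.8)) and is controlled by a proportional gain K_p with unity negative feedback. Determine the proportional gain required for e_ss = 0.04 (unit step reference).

K_p = 146

The loop is type 0, so e_ss(step) = 1/(1 + K_pos) with K_pos = K_p·P(0).
P(0) = 0.1647. Require 1/(1 + K_p·0.1647) = 0.04, so 1 + 0.1647·K_p = 25.
K_p = (25 − 1)/0.1647 = 146.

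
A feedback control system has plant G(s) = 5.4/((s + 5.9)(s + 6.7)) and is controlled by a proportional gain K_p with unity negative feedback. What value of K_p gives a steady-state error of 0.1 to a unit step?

The loop is type 0, so e_ss(step) = 1/(1 + K_pos) with K_pos = K_p·G(0).
G(0) = 0.1366. Require 1/(1 + K_p·0.1366) = 0.1, so 1 + 0.1366·K_p = 10.
K_p = (10 − 1)/0.1366 = 65.9.

K_p = 65.9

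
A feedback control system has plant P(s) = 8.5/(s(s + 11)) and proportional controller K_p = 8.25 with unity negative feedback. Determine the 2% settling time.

T_s ≈ 0.727 s

The closed-loop denominator s² + 11s + 70.12 gives ω_n = √70.12 = 8.374 and ζ = 11/(2ω_n) = 0.6568.
2% settling time T_s ≈ 4/(ζω_n) = 4/5.5 = 0.727 s.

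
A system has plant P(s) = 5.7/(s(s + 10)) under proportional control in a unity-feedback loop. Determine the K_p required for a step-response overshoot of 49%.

From %OS = 100·exp(−πζ/√(1−ζ²)) = 49%, ζ = −ln(0.49)/√(π²+ln²(0.49)) = 0.2214.
Characteristic equation s² + 10s + 5.7K_p = 0 gives ζ = 10/(2√(5.7K_p)).
Setting ζ = 0.2214: √(5.7K_p) = 10/(2·0.2214) = 22.58, so K_p = 509.9/5.7 = 89.5.

K_p = 89.5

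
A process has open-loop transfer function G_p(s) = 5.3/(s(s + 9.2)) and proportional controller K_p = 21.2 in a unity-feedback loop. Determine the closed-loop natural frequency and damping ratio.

ω_n = 10.6 rad/s, ζ = 0.434

The closed-loop denominator is s(s+9.2) + 21.2·5.3 = s² + 9.2s + 112.4.
So ω_n² = 112.4 ⇒ ω_n = 10.6 rad/s, and ζ = 9.2/(2ω_n) = 0.434.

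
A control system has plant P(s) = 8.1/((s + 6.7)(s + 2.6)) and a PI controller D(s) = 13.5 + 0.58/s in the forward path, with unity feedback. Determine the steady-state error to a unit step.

0

The open loop D(s)P(s) has a pole at the origin (type 1), so the static position error constant is infinite and e_ss = 1/(1+∞) = 0.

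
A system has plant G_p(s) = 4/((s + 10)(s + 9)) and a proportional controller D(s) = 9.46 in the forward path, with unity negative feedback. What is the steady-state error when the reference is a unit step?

The loop is type 0. Static position error constant K_pos = D(0)·G_p(0) = 9.46·0.04444 = 0.4204.
Steady-state error to a unit step: e_ss = 1/(1+K_pos) = 1/1.42 = 0.704.

0.704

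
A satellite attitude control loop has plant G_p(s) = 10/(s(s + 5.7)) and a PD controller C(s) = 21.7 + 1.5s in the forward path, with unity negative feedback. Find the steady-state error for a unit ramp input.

0.0263

The loop has one pole at the origin (type 1). Velocity error constant K_v = lim_{s→0} s·C(s)G_p(s) = 21.7·10/5.7 = 38.07.
Steady-state error to a unit ramp: e_ss = 1/K_v = 0.0263.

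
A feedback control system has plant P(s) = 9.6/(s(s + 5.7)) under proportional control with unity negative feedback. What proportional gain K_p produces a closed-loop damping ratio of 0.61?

K_p = 2.27

Closed-loop characteristic equation: s² + 5.7s + K_p·9.6 = 0.
So ω_n = √(9.6K_p) and 2ζω_n = 5.7, giving ζ = 5.7/(2√(9.6K_p)).
Setting ζ = 0.61: √(9.6K_p) = 5.7/(2·0.61) = 4.672, so K_p = 21.83/9.6 = 2.27.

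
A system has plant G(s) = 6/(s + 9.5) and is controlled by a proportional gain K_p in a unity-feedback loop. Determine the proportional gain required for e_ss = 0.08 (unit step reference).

K_p = 18.2

The loop is type 0, so e_ss(step) = 1/(1 + K_pos) with K_pos = K_p·G(0).
G(0) = 0.6316. Require 1/(1 + K_p·0.6316) = 0.08, so 1 + 0.6316·K_p = 12.5.
K_p = (12.5 − 1)/0.6316 = 18.2.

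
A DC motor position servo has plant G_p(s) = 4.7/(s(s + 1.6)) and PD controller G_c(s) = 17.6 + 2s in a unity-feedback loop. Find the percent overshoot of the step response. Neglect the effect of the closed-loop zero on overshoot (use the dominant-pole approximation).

Forward path: (17.6 + 2s)·4.7/(s(s+1.6)). The closed-loop characteristic equation is s² + (1.6 + 4.7·2)s + 4.7·17.6 = 0.
That is s² + 11s + 82.72 = 0, so ω_n = 9.095 rad/s and ζ = 11/(2·9.095) = 0.6047.
%OS = 100·exp(−πζ/√(1−ζ²)) = 9.21%.

9.21%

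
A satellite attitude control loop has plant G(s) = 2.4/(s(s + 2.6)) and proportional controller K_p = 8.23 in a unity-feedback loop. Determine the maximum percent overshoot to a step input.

38.3%

Closed-loop characteristic equation: s² + 2.6s + 19.75 = 0, so ω_n = 4.444 rad/s and ζ = 2.6/(2·4.444) = 0.2925.
%OS = 100·exp(−πζ/√(1−ζ²)) = 100·exp(−π·0.2925/√0.9144) = 38.3%.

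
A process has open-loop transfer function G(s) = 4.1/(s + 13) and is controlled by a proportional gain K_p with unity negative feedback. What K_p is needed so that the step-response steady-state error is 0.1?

K_p = 28.5

For a type-0 loop with proportional control, e_ss = 1/(1 + K_p·G(0)).
G(0) = 0.3154. Require 1/(1 + K_p·0.3154) = 0.1, so 1 + 0.3154·K_p = 10.
K_p = (10 − 1)/0.3154 = 28.5.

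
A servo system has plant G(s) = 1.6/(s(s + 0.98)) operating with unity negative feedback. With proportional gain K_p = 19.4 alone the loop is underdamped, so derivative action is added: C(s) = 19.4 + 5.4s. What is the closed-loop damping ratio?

ζ = 0.863

Forward path: (19.4 + 5.4s)·1.6/(s(s+0.98)). The closed-loop characteristic equation is s² + (0.98 + 1.6·5.4)s + 1.6·19.4 = 0.
That is s² + 9.62s + 31.04 = 0, so ω_n = 5.571 rad/s and ζ = 9.62/(2·5.571) = 0.8633.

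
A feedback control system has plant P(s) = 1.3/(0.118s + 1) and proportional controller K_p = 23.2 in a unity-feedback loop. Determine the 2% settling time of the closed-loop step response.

T_s ≈ 0.0151 s

Closed loop: T(s) = K_p·P/(1+K_p·P) = 30.16/(0.118s + 1 + 30.16), with pole at s = −(1 + 30.16)/0.118 = −264.1.
τ = 1/264.1 = 0.003787 s, so 2% settling time ≈ 4τ = 0.0151 s.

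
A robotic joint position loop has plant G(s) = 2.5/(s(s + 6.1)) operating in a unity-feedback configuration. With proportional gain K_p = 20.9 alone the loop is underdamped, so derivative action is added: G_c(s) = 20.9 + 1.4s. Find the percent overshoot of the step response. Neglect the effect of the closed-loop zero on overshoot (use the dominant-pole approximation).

6.14%

Forward path: (20.9 + 1.4s)·2.5/(s(s+6.1)). The closed-loop characteristic equation is s² + (6.1 + 2.5·1.4)s + 2.5·20.9 = 0.
That is s² + 9.6s + 52.25 = 0, so ω_n = 7.228 rad/s and ζ = 9.6/(2·7.228) = 0.664.
%OS = 100·exp(−πζ/√(1−ζ²)) = 6.14%.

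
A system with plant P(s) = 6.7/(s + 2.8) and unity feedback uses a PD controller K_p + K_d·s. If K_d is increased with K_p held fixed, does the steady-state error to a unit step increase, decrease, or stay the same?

K_d affects only the transient (the s-coefficient); the DC loop gain, and hence e_ss, depends only on K_p.

unchanged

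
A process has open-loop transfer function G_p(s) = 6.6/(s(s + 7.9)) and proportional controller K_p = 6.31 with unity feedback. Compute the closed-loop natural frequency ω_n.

With unity feedback the closed-loop characteristic equation is s² + 7.9s + 6.31·6.6 = s² + 7.9s + 41.65 = 0.
Matching s² + 2ζω_n s + ω_n²: ω_n = √41.65 = 6.453 rad/s and 2ζω_n = 7.9, so ζ = 7.9/(2·6.453) = 0.612.

ω_n = 6.45 rad/s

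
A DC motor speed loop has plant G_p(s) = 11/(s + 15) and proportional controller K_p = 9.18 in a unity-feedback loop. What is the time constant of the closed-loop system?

Closed-loop transfer function: T(s) = K_p·G_p(s)/(1 + K_p·G_p(s)) = 101/(s + 15 + 101) = 101/(s + 116).
Time constant τ = 1/116 = 0.00862 s.

τ = 0.00862 s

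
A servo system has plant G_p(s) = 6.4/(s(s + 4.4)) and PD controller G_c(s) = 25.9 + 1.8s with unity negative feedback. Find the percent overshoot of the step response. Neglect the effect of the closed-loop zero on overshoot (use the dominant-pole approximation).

8.45%

Forward path: (25.9 + 1.8s)·6.4/(s(s+4.4)). The closed-loop characteristic equation is s² + (4.4 + 6.4·1.8)s + 6.4·25.9 = 0.
That is s² + 15.92s + 165.8 = 0, so ω_n = 12.87 rad/s and ζ = 15.92/(2·12.87) = 0.6183.
%OS = 100·exp(−πζ/√(1−ζ²)) = 8.45%.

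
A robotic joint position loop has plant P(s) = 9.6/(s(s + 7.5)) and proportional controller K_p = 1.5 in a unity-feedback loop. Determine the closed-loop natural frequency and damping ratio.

1 + K_p·P(s) = 0 gives s² + 7.5s + 14.4 = 0.
Matching s² + 2ζω_n s + ω_n²: ω_n = √14.4 = 3.795 rad/s and 2ζω_n = 7.5, so ζ = 7.5/(2·3.795) = 0.988.

ω_n = 3.79 rad/s, ζ = 0.988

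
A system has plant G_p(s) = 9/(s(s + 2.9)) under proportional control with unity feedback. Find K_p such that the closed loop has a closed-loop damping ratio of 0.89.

K_p = 0.295

Closed-loop characteristic equation: s² + 2.9s + K_p·9 = 0.
So ω_n = √(9K_p) and 2ζω_n = 2.9, giving ζ = 2.9/(2√(9K_p)).
Setting ζ = 0.89: √(9K_p) = 2.9/(2·0.89) = 1.629, so K_p = 2.654/9 = 0.295.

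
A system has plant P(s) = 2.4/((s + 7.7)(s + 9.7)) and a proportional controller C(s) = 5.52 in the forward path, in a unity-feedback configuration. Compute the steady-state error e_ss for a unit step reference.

The loop is type 0. Static position error constant K_pos = C(0)·P(0) = 5.52·0.03213 = 0.1774.
Steady-state error to a unit step: e_ss = 1/(1+K_pos) = 1/1.177 = 0.849.

0.849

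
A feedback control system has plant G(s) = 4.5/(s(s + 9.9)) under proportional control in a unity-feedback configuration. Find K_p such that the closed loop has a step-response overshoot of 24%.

From %OS = 100·exp(−πζ/√(1−ζ²)) = 24%, ζ = −ln(0.24)/√(π²+ln²(0.24)) = 0.4136.
Characteristic equation s² + 9.9s + 4.5K_p = 0 gives ζ = 9.9/(2√(4.5K_p)).
Setting ζ = 0.4136: √(4.5K_p) = 9.9/(2·0.4136) = 11.97, so K_p = 143.2/4.5 = 31.8.

K_p = 31.8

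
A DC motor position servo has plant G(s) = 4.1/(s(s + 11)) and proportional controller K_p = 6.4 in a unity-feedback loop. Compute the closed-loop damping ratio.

With unity feedback the closed-loop characteristic equation is s² + 11s + 6.4·4.1 = s² + 11s + 26.24 = 0.
So ω_n² = 26.24 ⇒ ω_n = 5.122 rad/s, and ζ = 11/(2ω_n) = 1.07.

ζ = 1.07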